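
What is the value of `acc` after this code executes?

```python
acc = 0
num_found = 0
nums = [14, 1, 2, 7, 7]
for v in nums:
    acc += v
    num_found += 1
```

Let's trace through this code step by step.

Initialize: acc = 0
Initialize: num_found = 0
Initialize: nums = [14, 1, 2, 7, 7]
Entering loop: for v in nums:

After execution: acc = 31
31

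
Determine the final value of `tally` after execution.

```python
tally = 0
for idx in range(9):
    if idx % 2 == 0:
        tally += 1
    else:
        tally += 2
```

Let's trace through this code step by step.

Initialize: tally = 0
Entering loop: for idx in range(9):

After execution: tally = 13
13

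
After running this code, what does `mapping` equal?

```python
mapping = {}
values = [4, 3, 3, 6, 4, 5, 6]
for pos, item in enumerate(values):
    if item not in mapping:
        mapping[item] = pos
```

Let's trace through this code step by step.

Initialize: mapping = {}
Initialize: values = [4, 3, 3, 6, 4, 5, 6]
Entering loop: for pos, item in enumerate(values):

After execution: mapping = {4: 0, 3: 1, 6: 3, 5: 5}
{4: 0, 3: 1, 6: 3, 5: 5}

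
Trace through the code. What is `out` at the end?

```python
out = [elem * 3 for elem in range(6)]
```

Let's trace through this code step by step.

Initialize: out = [elem * 3 for elem in range(6)]

After execution: out = [0, 3, 6, 9, 12, 15]
[0, 3, 6, 9, 12, 15]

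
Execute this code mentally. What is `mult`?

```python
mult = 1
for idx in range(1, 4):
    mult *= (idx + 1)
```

Let's trace through this code step by step.

Initialize: mult = 1
Entering loop: for idx in range(1, 4):

After execution: mult = 24
24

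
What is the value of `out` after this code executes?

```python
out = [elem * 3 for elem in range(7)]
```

Let's trace through this code step by step.

Initialize: out = [elem * 3 for elem in range(7)]

After execution: out = [0, 3, 6, 9, 12, 15, 18]
[0, 3, 6, 9, 12, 15, 18]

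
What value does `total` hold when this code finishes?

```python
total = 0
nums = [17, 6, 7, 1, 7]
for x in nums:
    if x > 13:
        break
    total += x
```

Let's trace through this code step by step.

Initialize: total = 0
Initialize: nums = [17, 6, 7, 1, 7]
Entering loop: for x in nums:

After execution: total = 0
0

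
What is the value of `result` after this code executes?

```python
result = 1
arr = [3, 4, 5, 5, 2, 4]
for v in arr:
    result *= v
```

Let's trace through this code step by step.

Initialize: result = 1
Initialize: arr = [3, 4, 5, 5, 2, 4]
Entering loop: for v in arr:

After execution: result = 2400
2400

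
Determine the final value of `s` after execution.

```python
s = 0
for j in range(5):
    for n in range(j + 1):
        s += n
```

Let's trace through this code step by step.

Initialize: s = 0
Entering loop: for j in range(5):

After execution: s = 20
20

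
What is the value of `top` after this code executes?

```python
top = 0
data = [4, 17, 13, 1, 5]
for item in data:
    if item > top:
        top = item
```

Let's trace through this code step by step.

Initialize: top = 0
Initialize: data = [4, 17, 13, 1, 5]
Entering loop: for item in data:

After execution: top = 17
17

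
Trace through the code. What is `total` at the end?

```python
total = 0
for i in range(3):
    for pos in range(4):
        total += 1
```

Let's trace through this code step by step.

Initialize: total = 0
Entering loop: for i in range(3):

After execution: total = 12
12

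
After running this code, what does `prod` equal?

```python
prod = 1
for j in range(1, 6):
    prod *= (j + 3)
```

Let's trace through this code step by step.

Initialize: prod = 1
Entering loop: for j in range(1, 6):

After execution: prod = 6720
6720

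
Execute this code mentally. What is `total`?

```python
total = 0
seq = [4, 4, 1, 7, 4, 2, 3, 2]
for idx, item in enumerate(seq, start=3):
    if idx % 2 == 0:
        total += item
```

Let's trace through this code step by step.

Initialize: total = 0
Initialize: seq = [4, 4, 1, 7, 4, 2, 3, 2]
Entering loop: for idx, item in enumerate(seq, start=3):

After execution: total = 15
15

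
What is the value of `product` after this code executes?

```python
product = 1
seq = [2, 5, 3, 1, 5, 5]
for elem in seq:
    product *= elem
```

Let's trace through this code step by step.

Initialize: product = 1
Initialize: seq = [2, 5, 3, 1, 5, 5]
Entering loop: for elem in seq:

After execution: product = 750
750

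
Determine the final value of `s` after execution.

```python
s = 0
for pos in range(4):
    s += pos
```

Let's trace through this code step by step.

Initialize: s = 0
Entering loop: for pos in range(4):

After execution: s = 6
6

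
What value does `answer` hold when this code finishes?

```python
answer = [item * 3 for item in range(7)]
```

Let's trace through this code step by step.

Initialize: answer = [item * 3 for item in range(7)]

After execution: answer = [0, 3, 6, 9, 12, 15, 18]
[0, 3, 6, 9, 12, 15, 18]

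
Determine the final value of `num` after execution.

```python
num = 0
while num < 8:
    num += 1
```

Let's trace through this code step by step.

Initialize: num = 0
Entering loop: while num < 8:

After execution: num = 8
8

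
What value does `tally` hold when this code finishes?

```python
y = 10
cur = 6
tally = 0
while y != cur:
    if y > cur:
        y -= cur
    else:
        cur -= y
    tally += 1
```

Let's trace through this code step by step.

Initialize: y = 10
Initialize: cur = 6
Initialize: tally = 0
Entering loop: while y != cur:

After execution: tally = 3
3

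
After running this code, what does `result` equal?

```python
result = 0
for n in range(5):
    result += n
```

Let's trace through this code step by step.

Initialize: result = 0
Entering loop: for n in range(5):

After execution: result = 10
10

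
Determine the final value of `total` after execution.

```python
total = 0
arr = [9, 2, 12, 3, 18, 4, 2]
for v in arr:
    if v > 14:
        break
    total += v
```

Let's trace through this code step by step.

Initialize: total = 0
Initialize: arr = [9, 2, 12, 3, 18, 4, 2]
Entering loop: for v in arr:

After execution: total = 26
26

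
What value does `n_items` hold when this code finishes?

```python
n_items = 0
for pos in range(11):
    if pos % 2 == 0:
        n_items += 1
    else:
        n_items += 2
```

Let's trace through this code step by step.

Initialize: n_items = 0
Entering loop: for pos in range(11):

After execution: n_items = 16
16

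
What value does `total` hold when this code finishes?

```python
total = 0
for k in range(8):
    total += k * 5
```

Let's trace through this code step by step.

Initialize: total = 0
Entering loop: for k in range(8):

After execution: total = 140
140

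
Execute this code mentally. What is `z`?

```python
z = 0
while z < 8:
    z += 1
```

Let's trace through this code step by step.

Initialize: z = 0
Entering loop: while z < 8:

After execution: z = 8
8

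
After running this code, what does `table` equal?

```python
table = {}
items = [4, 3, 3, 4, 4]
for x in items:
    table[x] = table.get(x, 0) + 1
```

Let's trace through this code step by step.

Initialize: table = {}
Initialize: items = [4, 3, 3, 4, 4]
Entering loop: for x in items:

After execution: table = {4: 3, 3: 2}
{4: 3, 3: 2}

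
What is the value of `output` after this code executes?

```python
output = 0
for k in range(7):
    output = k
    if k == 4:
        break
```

Let's trace through this code step by step.

Initialize: output = 0
Entering loop: for k in range(7):

After execution: output = 4
4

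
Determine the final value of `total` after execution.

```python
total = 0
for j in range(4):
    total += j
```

Let's trace through this code step by step.

Initialize: total = 0
Entering loop: for j in range(4):

After execution: total = 6
6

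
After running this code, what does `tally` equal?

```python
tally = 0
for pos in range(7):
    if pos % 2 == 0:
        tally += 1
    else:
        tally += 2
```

Let's trace through this code step by step.

Initialize: tally = 0
Entering loop: for pos in range(7):

After execution: tally = 10
10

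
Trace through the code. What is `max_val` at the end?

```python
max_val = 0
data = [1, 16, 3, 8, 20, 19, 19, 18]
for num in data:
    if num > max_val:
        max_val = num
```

Let's trace through this code step by step.

Initialize: max_val = 0
Initialize: data = [1, 16, 3, 8, 20, 19, 19, 18]
Entering loop: for num in data:

After execution: max_val = 20
20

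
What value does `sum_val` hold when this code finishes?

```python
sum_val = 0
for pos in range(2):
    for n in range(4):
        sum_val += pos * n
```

Let's trace through this code step by step.

Initialize: sum_val = 0
Entering loop: for pos in range(2):

After execution: sum_val = 6
6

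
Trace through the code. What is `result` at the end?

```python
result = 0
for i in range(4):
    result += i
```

Let's trace through this code step by step.

Initialize: result = 0
Entering loop: for i in range(4):

After execution: result = 6
6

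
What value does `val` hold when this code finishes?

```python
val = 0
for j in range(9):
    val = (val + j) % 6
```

Let's trace through this code step by step.

Initialize: val = 0
Entering loop: for j in range(9):

After execution: val = 0
0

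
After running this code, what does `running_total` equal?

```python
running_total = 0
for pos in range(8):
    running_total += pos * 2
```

Let's trace through this code step by step.

Initialize: running_total = 0
Entering loop: for pos in range(8):

After execution: running_total = 56
56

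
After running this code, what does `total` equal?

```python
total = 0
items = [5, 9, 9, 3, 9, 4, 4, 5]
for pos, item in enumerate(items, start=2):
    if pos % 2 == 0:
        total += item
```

Let's trace through this code step by step.

Initialize: total = 0
Initialize: items = [5, 9, 9, 3, 9, 4, 4, 5]
Entering loop: for pos, item in enumerate(items, start=2):

After execution: total = 27
27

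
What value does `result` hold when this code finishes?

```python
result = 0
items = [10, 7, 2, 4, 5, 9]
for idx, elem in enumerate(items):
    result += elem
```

Let's trace through this code step by step.

Initialize: result = 0
Initialize: items = [10, 7, 2, 4, 5, 9]
Entering loop: for idx, elem in enumerate(items):

After execution: result = 37
37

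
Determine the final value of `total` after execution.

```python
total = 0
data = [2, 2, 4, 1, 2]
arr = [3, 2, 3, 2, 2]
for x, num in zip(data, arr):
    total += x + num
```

Let's trace through this code step by step.

Initialize: total = 0
Initialize: data = [2, 2, 4, 1, 2]
Initialize: arr = [3, 2, 3, 2, 2]
Entering loop: for x, num in zip(data, arr):

After execution: total = 23
23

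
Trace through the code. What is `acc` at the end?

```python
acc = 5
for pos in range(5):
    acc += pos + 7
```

Let's trace through this code step by step.

Initialize: acc = 5
Entering loop: for pos in range(5):

After execution: acc = 50
50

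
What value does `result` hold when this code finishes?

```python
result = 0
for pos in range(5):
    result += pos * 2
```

Let's trace through this code step by step.

Initialize: result = 0
Entering loop: for pos in range(5):

After execution: result = 20
20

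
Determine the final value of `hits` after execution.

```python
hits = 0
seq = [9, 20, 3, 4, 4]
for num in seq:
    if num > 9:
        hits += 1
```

Let's trace through this code step by step.

Initialize: hits = 0
Initialize: seq = [9, 20, 3, 4, 4]
Entering loop: for num in seq:

After execution: hits = 1
1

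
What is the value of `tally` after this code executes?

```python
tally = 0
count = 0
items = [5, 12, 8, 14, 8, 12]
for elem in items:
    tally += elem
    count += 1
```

Let's trace through this code step by step.

Initialize: tally = 0
Initialize: count = 0
Initialize: items = [5, 12, 8, 14, 8, 12]
Entering loop: for elem in items:

After execution: tally = 59
59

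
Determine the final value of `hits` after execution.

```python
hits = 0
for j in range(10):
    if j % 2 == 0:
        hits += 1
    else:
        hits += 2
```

Let's trace through this code step by step.

Initialize: hits = 0
Entering loop: for j in range(10):

After execution: hits = 15
15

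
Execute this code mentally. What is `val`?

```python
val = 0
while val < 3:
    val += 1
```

Let's trace through this code step by step.

Initialize: val = 0
Entering loop: while val < 3:

After execution: val = 3
3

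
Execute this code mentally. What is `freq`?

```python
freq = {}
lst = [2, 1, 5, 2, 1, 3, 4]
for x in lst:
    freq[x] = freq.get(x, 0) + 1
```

Let's trace through this code step by step.

Initialize: freq = {}
Initialize: lst = [2, 1, 5, 2, 1, 3, 4]
Entering loop: for x in lst:

After execution: freq = {2: 2, 1: 2, 5: 1, 3: 1, 4: 1}
{2: 2, 1: 2, 5: 1, 3: 1, 4: 1}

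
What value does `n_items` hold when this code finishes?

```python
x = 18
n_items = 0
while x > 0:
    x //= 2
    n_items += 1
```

Let's trace through this code step by step.

Initialize: x = 18
Initialize: n_items = 0
Entering loop: while x > 0:

After execution: n_items = 5
5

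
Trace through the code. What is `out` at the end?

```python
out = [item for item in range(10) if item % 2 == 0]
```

Let's trace through this code step by step.

Initialize: out = [item for item in range(10) if item % 2 == 0]

After execution: out = [0, 2, 4, 6, 8]
[0, 2, 4, 6, 8]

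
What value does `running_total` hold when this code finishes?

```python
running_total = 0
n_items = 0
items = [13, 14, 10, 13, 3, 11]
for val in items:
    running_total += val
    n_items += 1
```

Let's trace through this code step by step.

Initialize: running_total = 0
Initialize: n_items = 0
Initialize: items = [13, 14, 10, 13, 3, 11]
Entering loop: for val in items:

After execution: running_total = 64
64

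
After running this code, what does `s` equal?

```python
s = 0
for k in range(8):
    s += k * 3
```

Let's trace through this code step by step.

Initialize: s = 0
Entering loop: for k in range(8):

After execution: s = 84
84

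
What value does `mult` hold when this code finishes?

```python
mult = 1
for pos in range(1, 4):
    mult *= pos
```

Let's trace through this code step by step.

Initialize: mult = 1
Entering loop: for pos in range(1, 4):

After execution: mult = 6
6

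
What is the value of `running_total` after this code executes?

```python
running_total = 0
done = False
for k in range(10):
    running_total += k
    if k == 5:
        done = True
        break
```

Let's trace through this code step by step.

Initialize: running_total = 0
Initialize: done = False
Entering loop: for k in range(10):

After execution: running_total = 15
15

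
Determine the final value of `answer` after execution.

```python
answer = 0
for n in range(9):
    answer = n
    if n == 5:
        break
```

Let's trace through this code step by step.

Initialize: answer = 0
Entering loop: for n in range(9):

After execution: answer = 5
5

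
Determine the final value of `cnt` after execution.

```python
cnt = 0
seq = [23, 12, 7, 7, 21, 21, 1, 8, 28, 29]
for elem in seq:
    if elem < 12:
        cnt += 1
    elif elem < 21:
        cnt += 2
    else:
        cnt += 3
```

Let's trace through this code step by step.

Initialize: cnt = 0
Initialize: seq = [23, 12, 7, 7, 21, 21, 1, 8, 28, 29]
Entering loop: for elem in seq:

After execution: cnt = 21
21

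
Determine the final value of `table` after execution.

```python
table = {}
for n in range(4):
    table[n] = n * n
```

Let's trace through this code step by step.

Initialize: table = {}
Entering loop: for n in range(4):

After execution: table = {0: 0, 1: 1, 2: 4, 3: 9}
{0: 0, 1: 1, 2: 4, 3: 9}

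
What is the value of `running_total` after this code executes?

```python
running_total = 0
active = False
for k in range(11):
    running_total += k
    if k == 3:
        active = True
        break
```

Let's trace through this code step by step.

Initialize: running_total = 0
Initialize: active = False
Entering loop: for k in range(11):

After execution: running_total = 6
6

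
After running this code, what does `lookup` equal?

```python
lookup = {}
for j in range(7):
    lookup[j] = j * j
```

Let's trace through this code step by step.

Initialize: lookup = {}
Entering loop: for j in range(7):

After execution: lookup = {0: 0, 1: 1, 2: 4, 3: 9, 4: 16, 5: 25, 6: 36}
{0: 0, 1: 1, 2: 4, 3: 9, 4: 16, 5: 25, 6: 36}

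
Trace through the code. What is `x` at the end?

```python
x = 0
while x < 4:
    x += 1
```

Let's trace through this code step by step.

Initialize: x = 0
Entering loop: while x < 4:

After execution: x = 4
4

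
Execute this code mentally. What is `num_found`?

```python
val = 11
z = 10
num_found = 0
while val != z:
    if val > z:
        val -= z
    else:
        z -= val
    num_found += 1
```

Let's trace through this code step by step.

Initialize: val = 11
Initialize: z = 10
Initialize: num_found = 0
Entering loop: while val != z:

After execution: num_found = 10
10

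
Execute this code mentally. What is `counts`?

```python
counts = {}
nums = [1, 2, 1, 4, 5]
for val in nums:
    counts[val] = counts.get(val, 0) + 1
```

Let's trace through this code step by step.

Initialize: counts = {}
Initialize: nums = [1, 2, 1, 4, 5]
Entering loop: for val in nums:

After execution: counts = {1: 2, 2: 1, 4: 1, 5: 1}
{1: 2, 2: 1, 4: 1, 5: 1}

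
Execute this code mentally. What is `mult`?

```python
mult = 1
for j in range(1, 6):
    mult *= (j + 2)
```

Let's trace through this code step by step.

Initialize: mult = 1
Entering loop: for j in range(1, 6):

After execution: mult = 2520
2520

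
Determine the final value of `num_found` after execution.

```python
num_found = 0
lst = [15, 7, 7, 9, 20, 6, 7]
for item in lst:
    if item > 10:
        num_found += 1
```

Let's trace through this code step by step.

Initialize: num_found = 0
Initialize: lst = [15, 7, 7, 9, 20, 6, 7]
Entering loop: for item in lst:

After execution: num_found = 2
2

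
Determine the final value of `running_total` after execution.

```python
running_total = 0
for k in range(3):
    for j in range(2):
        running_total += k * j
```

Let's trace through this code step by step.

Initialize: running_total = 0
Entering loop: for k in range(3):

After execution: running_total = 3
3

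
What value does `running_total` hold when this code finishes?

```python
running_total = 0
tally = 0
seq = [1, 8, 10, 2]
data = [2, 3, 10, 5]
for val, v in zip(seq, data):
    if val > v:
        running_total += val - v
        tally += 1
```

Let's trace through this code step by step.

Initialize: running_total = 0
Initialize: tally = 0
Initialize: seq = [1, 8, 10, 2]
Initialize: data = [2, 3, 10, 5]
Entering loop: for val, v in zip(seq, data):

After execution: running_total = 5
5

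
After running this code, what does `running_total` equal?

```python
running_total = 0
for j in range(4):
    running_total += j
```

Let's trace through this code step by step.

Initialize: running_total = 0
Entering loop: for j in range(4):

After execution: running_total = 6
6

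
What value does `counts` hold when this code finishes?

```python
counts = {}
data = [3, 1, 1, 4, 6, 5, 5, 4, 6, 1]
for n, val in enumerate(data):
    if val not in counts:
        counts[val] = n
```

Let's trace through this code step by step.

Initialize: counts = {}
Initialize: data = [3, 1, 1, 4, 6, 5, 5, 4, 6, 1]
Entering loop: for n, val in enumerate(data):

After execution: counts = {3: 0, 1: 1, 4: 3, 6: 4, 5: 5}
{3: 0, 1: 1, 4: 3, 6: 4, 5: 5}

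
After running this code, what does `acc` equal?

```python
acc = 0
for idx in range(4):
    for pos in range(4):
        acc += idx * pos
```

Let's trace through this code step by step.

Initialize: acc = 0
Entering loop: for idx in range(4):

After execution: acc = 36
36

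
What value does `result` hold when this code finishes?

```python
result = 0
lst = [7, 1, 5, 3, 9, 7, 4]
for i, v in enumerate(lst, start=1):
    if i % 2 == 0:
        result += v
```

Let's trace through this code step by step.

Initialize: result = 0
Initialize: lst = [7, 1, 5, 3, 9, 7, 4]
Entering loop: for i, v in enumerate(lst, start=1):

After execution: result = 11
11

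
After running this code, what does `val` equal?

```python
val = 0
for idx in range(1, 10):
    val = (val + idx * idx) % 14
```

Let's trace through this code step by step.

Initialize: val = 0
Entering loop: for idx in range(1, 10):

After execution: val = 5
5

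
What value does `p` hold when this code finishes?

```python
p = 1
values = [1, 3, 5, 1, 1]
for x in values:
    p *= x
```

Let's trace through this code step by step.

Initialize: p = 1
Initialize: values = [1, 3, 5, 1, 1]
Entering loop: for x in values:

After execution: p = 15
15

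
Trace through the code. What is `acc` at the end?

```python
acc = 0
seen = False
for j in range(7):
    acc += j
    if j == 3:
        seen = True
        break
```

Let's trace through this code step by step.

Initialize: acc = 0
Initialize: seen = False
Entering loop: for j in range(7):

After execution: acc = 6
6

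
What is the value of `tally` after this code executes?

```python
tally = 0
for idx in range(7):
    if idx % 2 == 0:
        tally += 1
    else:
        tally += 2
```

Let's trace through this code step by step.

Initialize: tally = 0
Entering loop: for idx in range(7):

After execution: tally = 10
10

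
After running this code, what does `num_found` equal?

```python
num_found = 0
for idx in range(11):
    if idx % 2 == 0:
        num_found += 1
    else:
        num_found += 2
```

Let's trace through this code step by step.

Initialize: num_found = 0
Entering loop: for idx in range(11):

After execution: num_found = 16
16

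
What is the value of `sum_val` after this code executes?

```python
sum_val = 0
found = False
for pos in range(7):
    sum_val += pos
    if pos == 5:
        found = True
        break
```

Let's trace through this code step by step.

Initialize: sum_val = 0
Initialize: found = False
Entering loop: for pos in range(7):

After execution: sum_val = 15
15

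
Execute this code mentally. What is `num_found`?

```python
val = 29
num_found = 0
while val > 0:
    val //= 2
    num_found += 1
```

Let's trace through this code step by step.

Initialize: val = 29
Initialize: num_found = 0
Entering loop: while val > 0:

After execution: num_found = 5
5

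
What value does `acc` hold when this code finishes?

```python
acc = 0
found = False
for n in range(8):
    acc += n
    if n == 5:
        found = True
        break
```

Let's trace through this code step by step.

Initialize: acc = 0
Initialize: found = False
Entering loop: for n in range(8):

After execution: acc = 15
15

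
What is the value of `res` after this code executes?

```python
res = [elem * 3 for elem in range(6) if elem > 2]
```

Let's trace through this code step by step.

Initialize: res = [elem * 3 for elem in range(6) if elem > 2]

After execution: res = [9, 12, 15]
[9, 12, 15]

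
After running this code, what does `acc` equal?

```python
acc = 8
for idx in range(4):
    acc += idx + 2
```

Let's trace through this code step by step.

Initialize: acc = 8
Entering loop: for idx in range(4):

After execution: acc = 22
22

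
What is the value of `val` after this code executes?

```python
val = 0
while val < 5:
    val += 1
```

Let's trace through this code step by step.

Initialize: val = 0
Entering loop: while val < 5:

After execution: val = 5
5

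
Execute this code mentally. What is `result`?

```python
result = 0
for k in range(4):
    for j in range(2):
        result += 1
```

Let's trace through this code step by step.

Initialize: result = 0
Entering loop: for k in range(4):

After execution: result = 8
8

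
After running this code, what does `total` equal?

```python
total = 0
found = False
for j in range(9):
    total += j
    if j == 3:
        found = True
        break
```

Let's trace through this code step by step.

Initialize: total = 0
Initialize: found = False
Entering loop: for j in range(9):

After execution: total = 6
6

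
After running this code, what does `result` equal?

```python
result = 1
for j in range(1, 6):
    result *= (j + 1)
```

Let's trace through this code step by step.

Initialize: result = 1
Entering loop: for j in range(1, 6):

After execution: result = 720
720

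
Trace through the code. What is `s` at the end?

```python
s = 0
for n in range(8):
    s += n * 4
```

Let's trace through this code step by step.

Initialize: s = 0
Entering loop: for n in range(8):

After execution: s = 112
112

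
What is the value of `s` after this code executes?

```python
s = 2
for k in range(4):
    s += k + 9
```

Let's trace through this code step by step.

Initialize: s = 2
Entering loop: for k in range(4):

After execution: s = 44
44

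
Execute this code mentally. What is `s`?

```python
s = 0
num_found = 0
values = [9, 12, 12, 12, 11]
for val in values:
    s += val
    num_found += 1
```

Let's trace through this code step by step.

Initialize: s = 0
Initialize: num_found = 0
Initialize: values = [9, 12, 12, 12, 11]
Entering loop: for val in values:

After execution: s = 56
56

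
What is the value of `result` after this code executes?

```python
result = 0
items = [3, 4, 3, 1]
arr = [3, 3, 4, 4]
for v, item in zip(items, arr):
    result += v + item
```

Let's trace through this code step by step.

Initialize: result = 0
Initialize: items = [3, 4, 3, 1]
Initialize: arr = [3, 3, 4, 4]
Entering loop: for v, item in zip(items, arr):

After execution: result = 25
25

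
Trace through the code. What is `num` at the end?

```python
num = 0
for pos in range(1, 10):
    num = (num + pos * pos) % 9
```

Let's trace through this code step by step.

Initialize: num = 0
Entering loop: for pos in range(1, 10):

After execution: num = 6
6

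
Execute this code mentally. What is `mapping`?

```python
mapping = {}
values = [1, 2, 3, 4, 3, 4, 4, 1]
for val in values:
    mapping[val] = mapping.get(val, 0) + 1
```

Let's trace through this code step by step.

Initialize: mapping = {}
Initialize: values = [1, 2, 3, 4, 3, 4, 4, 1]
Entering loop: for val in values:

After execution: mapping = {1: 2, 2: 1, 3: 2, 4: 3}
{1: 2, 2: 1, 3: 2, 4: 3}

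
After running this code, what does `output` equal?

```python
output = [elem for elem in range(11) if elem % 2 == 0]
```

Let's trace through this code step by step.

Initialize: output = [elem for elem in range(11) if elem % 2 == 0]

After execution: output = [0, 2, 4, 6, 8, 10]
[0, 2, 4, 6, 8, 10]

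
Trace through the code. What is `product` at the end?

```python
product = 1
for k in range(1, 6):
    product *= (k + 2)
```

Let's trace through this code step by step.

Initialize: product = 1
Entering loop: for k in range(1, 6):

After execution: product = 2520
2520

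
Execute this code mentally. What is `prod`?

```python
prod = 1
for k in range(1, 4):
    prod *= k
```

Let's trace through this code step by step.

Initialize: prod = 1
Entering loop: for k in range(1, 4):

After execution: prod = 6
6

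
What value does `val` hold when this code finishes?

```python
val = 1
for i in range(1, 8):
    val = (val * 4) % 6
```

Let's trace through this code step by step.

Initialize: val = 1
Entering loop: for i in range(1, 8):

After execution: val = 4
4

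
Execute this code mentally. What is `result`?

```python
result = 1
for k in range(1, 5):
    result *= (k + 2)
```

Let's trace through this code step by step.

Initialize: result = 1
Entering loop: for k in range(1, 5):

After execution: result = 360
360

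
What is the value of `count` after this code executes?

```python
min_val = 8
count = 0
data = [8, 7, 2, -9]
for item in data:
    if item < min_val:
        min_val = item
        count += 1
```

Let's trace through this code step by step.

Initialize: min_val = 8
Initialize: count = 0
Initialize: data = [8, 7, 2, -9]
Entering loop: for item in data:

After execution: count = 3
3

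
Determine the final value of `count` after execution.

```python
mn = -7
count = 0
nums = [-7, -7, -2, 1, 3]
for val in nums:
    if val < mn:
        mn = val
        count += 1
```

Let's trace through this code step by step.

Initialize: mn = -7
Initialize: count = 0
Initialize: nums = [-7, -7, -2, 1, 3]
Entering loop: for val in nums:

After execution: count = 0
0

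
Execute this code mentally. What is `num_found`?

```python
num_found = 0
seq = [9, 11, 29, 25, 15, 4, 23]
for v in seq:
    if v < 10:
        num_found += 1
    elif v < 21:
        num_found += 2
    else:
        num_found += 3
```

Let's trace through this code step by step.

Initialize: num_found = 0
Initialize: seq = [9, 11, 29, 25, 15, 4, 23]
Entering loop: for v in seq:

After execution: num_found = 15
15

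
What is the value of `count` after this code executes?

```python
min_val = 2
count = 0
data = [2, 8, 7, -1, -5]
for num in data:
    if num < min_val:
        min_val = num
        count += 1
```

Let's trace through this code step by step.

Initialize: min_val = 2
Initialize: count = 0
Initialize: data = [2, 8, 7, -1, -5]
Entering loop: for num in data:

After execution: count = 2
2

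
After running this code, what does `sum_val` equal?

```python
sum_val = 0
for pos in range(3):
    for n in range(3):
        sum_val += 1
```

Let's trace through this code step by step.

Initialize: sum_val = 0
Entering loop: for pos in range(3):

After execution: sum_val = 9
9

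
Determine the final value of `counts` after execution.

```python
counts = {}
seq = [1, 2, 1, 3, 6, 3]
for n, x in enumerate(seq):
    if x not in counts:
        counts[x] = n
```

Let's trace through this code step by step.

Initialize: counts = {}
Initialize: seq = [1, 2, 1, 3, 6, 3]
Entering loop: for n, x in enumerate(seq):

After execution: counts = {1: 0, 2: 1, 3: 3, 6: 4}
{1: 0, 2: 1, 3: 3, 6: 4}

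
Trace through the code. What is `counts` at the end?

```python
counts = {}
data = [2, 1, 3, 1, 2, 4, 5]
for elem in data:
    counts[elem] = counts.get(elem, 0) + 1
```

Let's trace through this code step by step.

Initialize: counts = {}
Initialize: data = [2, 1, 3, 1, 2, 4, 5]
Entering loop: for elem in data:

After execution: counts = {2: 2, 1: 2, 3: 1, 4: 1, 5: 1}
{2: 2, 1: 2, 3: 1, 4: 1, 5: 1}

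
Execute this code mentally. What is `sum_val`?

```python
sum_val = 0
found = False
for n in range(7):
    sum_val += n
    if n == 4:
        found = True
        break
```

Let's trace through this code step by step.

Initialize: sum_val = 0
Initialize: found = False
Entering loop: for n in range(7):

After execution: sum_val = 10
10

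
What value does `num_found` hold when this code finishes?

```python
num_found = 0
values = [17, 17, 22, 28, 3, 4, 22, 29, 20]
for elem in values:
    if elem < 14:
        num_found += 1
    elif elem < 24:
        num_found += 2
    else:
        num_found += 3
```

Let's trace through this code step by step.

Initialize: num_found = 0
Initialize: values = [17, 17, 22, 28, 3, 4, 22, 29, 20]
Entering loop: for elem in values:

After execution: num_found = 18
18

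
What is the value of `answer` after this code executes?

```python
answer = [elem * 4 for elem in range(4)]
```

Let's trace through this code step by step.

Initialize: answer = [elem * 4 for elem in range(4)]

After execution: answer = [0, 4, 8, 12]
[0, 4, 8, 12]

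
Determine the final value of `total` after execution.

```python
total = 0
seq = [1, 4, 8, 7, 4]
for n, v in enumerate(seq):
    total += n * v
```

Let's trace through this code step by step.

Initialize: total = 0
Initialize: seq = [1, 4, 8, 7, 4]
Entering loop: for n, v in enumerate(seq):

After execution: total = 57
57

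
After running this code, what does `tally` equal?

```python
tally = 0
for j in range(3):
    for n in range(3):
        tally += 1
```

Let's trace through this code step by step.

Initialize: tally = 0
Entering loop: for j in range(3):

After execution: tally = 9
9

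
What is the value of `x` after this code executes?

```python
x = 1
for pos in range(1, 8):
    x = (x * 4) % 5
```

Let's trace through this code step by step.

Initialize: x = 1
Entering loop: for pos in range(1, 8):

After execution: x = 4
4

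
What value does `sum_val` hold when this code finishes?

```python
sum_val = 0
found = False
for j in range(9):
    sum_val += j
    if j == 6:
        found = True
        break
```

Let's trace through this code step by step.

Initialize: sum_val = 0
Initialize: found = False
Entering loop: for j in range(9):

After execution: sum_val = 21
21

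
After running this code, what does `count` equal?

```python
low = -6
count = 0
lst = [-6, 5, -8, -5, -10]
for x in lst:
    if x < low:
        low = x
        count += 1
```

Let's trace through this code step by step.

Initialize: low = -6
Initialize: count = 0
Initialize: lst = [-6, 5, -8, -5, -10]
Entering loop: for x in lst:

After execution: count = 2
2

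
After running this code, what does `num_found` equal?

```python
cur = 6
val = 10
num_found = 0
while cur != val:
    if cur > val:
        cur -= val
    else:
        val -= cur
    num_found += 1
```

Let's trace through this code step by step.

Initialize: cur = 6
Initialize: val = 10
Initialize: num_found = 0
Entering loop: while cur != val:

After execution: num_found = 3
3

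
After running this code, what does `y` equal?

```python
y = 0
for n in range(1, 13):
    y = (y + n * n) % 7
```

Let's trace through this code step by step.

Initialize: y = 0
Entering loop: for n in range(1, 13):

After execution: y = 6
6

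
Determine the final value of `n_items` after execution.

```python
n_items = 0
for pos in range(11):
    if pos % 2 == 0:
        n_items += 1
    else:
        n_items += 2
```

Let's trace through this code step by step.

Initialize: n_items = 0
Entering loop: for pos in range(11):

After execution: n_items = 16
16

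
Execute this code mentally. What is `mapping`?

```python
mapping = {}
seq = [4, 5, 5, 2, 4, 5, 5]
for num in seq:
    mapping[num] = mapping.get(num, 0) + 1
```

Let's trace through this code step by step.

Initialize: mapping = {}
Initialize: seq = [4, 5, 5, 2, 4, 5, 5]
Entering loop: for num in seq:

After execution: mapping = {4: 2, 5: 4, 2: 1}
{4: 2, 5: 4, 2: 1}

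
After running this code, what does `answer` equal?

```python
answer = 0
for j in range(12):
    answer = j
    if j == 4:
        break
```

Let's trace through this code step by step.

Initialize: answer = 0
Entering loop: for j in range(12):

After execution: answer = 4
4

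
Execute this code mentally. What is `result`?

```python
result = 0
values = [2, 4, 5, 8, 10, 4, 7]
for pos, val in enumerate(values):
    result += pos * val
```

Let's trace through this code step by step.

Initialize: result = 0
Initialize: values = [2, 4, 5, 8, 10, 4, 7]
Entering loop: for pos, val in enumerate(values):

After execution: result = 140
140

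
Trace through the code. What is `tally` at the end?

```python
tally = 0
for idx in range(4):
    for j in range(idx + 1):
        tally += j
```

Let's trace through this code step by step.

Initialize: tally = 0
Entering loop: for idx in range(4):

After execution: tally = 10
10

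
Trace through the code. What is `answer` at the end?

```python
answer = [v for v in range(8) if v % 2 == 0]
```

Let's trace through this code step by step.

Initialize: answer = [v for v in range(8) if v % 2 == 0]

After execution: answer = [0, 2, 4, 6]
[0, 2, 4, 6]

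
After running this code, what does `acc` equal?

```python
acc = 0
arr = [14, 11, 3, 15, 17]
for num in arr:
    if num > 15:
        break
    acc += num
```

Let's trace through this code step by step.

Initialize: acc = 0
Initialize: arr = [14, 11, 3, 15, 17]
Entering loop: for num in arr:

After execution: acc = 43
43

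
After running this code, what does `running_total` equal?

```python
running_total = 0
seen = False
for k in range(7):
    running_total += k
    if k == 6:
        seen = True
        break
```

Let's trace through this code step by step.

Initialize: running_total = 0
Initialize: seen = False
Entering loop: for k in range(7):

After execution: running_total = 21
21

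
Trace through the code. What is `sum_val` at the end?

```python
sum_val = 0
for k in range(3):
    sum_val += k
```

Let's trace through this code step by step.

Initialize: sum_val = 0
Entering loop: for k in range(3):

After execution: sum_val = 3
3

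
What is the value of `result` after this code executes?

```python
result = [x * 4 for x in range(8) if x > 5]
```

Let's trace through this code step by step.

Initialize: result = [x * 4 for x in range(8) if x > 5]

After execution: result = [24, 28]
[24, 28]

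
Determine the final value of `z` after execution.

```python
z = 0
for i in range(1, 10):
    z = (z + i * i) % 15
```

Let's trace through this code step by step.

Initialize: z = 0
Entering loop: for i in range(1, 10):

After execution: z = 0
0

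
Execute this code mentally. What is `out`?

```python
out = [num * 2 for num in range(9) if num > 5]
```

Let's trace through this code step by step.

Initialize: out = [num * 2 for num in range(9) if num > 5]

After execution: out = [12, 14, 16]
[12, 14, 16]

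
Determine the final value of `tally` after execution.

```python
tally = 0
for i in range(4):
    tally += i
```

Let's trace through this code step by step.

Initialize: tally = 0
Entering loop: for i in range(4):

After execution: tally = 6
6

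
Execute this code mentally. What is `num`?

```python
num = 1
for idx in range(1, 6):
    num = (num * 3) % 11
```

Let's trace through this code step by step.

Initialize: num = 1
Entering loop: for idx in range(1, 6):

After execution: num = 1
1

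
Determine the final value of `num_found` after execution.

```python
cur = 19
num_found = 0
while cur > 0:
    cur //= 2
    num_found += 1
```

Let's trace through this code step by step.

Initialize: cur = 19
Initialize: num_found = 0
Entering loop: while cur > 0:

After execution: num_found = 5
5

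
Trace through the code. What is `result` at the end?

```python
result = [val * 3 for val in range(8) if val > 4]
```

Let's trace through this code step by step.

Initialize: result = [val * 3 for val in range(8) if val > 4]

After execution: result = [15, 18, 21]
[15, 18, 21]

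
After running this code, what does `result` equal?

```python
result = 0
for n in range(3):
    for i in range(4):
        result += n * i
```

Let's trace through this code step by step.

Initialize: result = 0
Entering loop: for n in range(3):

After execution: result = 18
18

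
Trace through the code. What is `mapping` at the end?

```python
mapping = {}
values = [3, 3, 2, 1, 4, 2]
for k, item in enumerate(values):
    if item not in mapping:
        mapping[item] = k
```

Let's trace through this code step by step.

Initialize: mapping = {}
Initialize: values = [3, 3, 2, 1, 4, 2]
Entering loop: for k, item in enumerate(values):

After execution: mapping = {3: 0, 2: 2, 1: 3, 4: 4}
{3: 0, 2: 2, 1: 3, 4: 4}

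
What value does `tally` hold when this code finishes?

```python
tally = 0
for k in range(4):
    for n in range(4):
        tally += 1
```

Let's trace through this code step by step.

Initialize: tally = 0
Entering loop: for k in range(4):

After execution: tally = 16
16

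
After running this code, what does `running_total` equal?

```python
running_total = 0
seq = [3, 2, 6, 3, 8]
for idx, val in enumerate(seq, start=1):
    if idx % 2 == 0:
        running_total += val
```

Let's trace through this code step by step.

Initialize: running_total = 0
Initialize: seq = [3, 2, 6, 3, 8]
Entering loop: for idx, val in enumerate(seq, start=1):

After execution: running_total = 5
5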